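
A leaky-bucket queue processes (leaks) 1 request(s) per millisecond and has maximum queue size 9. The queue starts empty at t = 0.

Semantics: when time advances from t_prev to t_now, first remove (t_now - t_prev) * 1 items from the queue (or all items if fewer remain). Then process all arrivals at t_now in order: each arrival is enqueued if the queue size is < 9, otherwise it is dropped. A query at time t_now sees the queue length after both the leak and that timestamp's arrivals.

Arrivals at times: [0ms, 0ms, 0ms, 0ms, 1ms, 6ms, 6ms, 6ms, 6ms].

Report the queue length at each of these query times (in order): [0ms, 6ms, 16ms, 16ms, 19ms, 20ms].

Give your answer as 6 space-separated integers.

Queue lengths at query times:
  query t=0ms: backlog = 4
  query t=6ms: backlog = 4
  query t=16ms: backlog = 0
  query t=16ms: backlog = 0
  query t=19ms: backlog = 0
  query t=20ms: backlog = 0

Answer: 4 4 0 0 0 0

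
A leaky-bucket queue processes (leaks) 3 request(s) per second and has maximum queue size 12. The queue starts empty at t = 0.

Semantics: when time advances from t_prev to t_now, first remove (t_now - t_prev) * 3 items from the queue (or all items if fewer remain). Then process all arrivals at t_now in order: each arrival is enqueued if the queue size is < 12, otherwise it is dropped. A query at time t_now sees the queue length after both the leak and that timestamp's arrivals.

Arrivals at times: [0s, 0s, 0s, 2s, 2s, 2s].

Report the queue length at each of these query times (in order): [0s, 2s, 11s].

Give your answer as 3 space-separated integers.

Answer: 3 3 0

Derivation:
Queue lengths at query times:
  query t=0s: backlog = 3
  query t=2s: backlog = 3
  query t=11s: backlog = 0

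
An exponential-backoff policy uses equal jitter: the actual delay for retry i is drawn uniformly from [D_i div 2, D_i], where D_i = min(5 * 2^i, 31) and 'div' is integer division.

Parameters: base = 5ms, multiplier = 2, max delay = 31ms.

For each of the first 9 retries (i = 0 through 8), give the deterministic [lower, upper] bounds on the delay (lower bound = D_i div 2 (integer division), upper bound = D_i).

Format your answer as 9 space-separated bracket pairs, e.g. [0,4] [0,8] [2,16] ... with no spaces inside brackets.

Answer: [2,5] [5,10] [10,20] [15,31] [15,31] [15,31] [15,31] [15,31] [15,31]

Derivation:
Computing bounds per retry:
  i=0: D_i=min(5*2^0,31)=5, bounds=[2,5]
  i=1: D_i=min(5*2^1,31)=10, bounds=[5,10]
  i=2: D_i=min(5*2^2,31)=20, bounds=[10,20]
  i=3: D_i=min(5*2^3,31)=31, bounds=[15,31]
  i=4: D_i=min(5*2^4,31)=31, bounds=[15,31]
  i=5: D_i=min(5*2^5,31)=31, bounds=[15,31]
  i=6: D_i=min(5*2^6,31)=31, bounds=[15,31]
  i=7: D_i=min(5*2^7,31)=31, bounds=[15,31]
  i=8: D_i=min(5*2^8,31)=31, bounds=[15,31]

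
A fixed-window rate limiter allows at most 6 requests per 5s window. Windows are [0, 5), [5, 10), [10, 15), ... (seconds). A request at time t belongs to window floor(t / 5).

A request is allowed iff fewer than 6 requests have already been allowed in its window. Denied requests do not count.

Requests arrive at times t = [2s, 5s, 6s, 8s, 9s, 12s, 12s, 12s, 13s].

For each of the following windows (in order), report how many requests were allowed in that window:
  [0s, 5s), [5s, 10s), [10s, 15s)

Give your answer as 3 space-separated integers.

Answer: 1 4 4

Derivation:
Processing requests:
  req#1 t=2s (window 0): ALLOW
  req#2 t=5s (window 1): ALLOW
  req#3 t=6s (window 1): ALLOW
  req#4 t=8s (window 1): ALLOW
  req#5 t=9s (window 1): ALLOW
  req#6 t=12s (window 2): ALLOW
  req#7 t=12s (window 2): ALLOW
  req#8 t=12s (window 2): ALLOW
  req#9 t=13s (window 2): ALLOW

Allowed counts by window: 1 4 4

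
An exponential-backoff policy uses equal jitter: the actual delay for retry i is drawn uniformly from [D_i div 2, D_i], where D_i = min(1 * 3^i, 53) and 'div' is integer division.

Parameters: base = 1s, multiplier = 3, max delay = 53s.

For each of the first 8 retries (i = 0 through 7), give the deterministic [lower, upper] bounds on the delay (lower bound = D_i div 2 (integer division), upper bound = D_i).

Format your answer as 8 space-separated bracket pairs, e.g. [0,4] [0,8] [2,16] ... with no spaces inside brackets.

Answer: [0,1] [1,3] [4,9] [13,27] [26,53] [26,53] [26,53] [26,53]

Derivation:
Computing bounds per retry:
  i=0: D_i=min(1*3^0,53)=1, bounds=[0,1]
  i=1: D_i=min(1*3^1,53)=3, bounds=[1,3]
  i=2: D_i=min(1*3^2,53)=9, bounds=[4,9]
  i=3: D_i=min(1*3^3,53)=27, bounds=[13,27]
  i=4: D_i=min(1*3^4,53)=53, bounds=[26,53]
  i=5: D_i=min(1*3^5,53)=53, bounds=[26,53]
  i=6: D_i=min(1*3^6,53)=53, bounds=[26,53]
  i=7: D_i=min(1*3^7,53)=53, bounds=[26,53]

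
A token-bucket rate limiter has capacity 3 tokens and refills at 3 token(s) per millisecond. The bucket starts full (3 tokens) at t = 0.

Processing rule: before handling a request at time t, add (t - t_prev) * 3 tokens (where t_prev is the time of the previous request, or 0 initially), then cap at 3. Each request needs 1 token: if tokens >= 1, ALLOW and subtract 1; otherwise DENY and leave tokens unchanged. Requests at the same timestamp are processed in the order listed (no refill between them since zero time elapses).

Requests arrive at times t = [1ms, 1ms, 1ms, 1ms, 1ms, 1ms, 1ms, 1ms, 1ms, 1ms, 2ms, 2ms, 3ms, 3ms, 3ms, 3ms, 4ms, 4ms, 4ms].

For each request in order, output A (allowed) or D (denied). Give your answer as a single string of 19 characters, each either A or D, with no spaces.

Answer: AAADDDDDDDAAAAADAAA

Derivation:
Simulating step by step:
  req#1 t=1ms: ALLOW
  req#2 t=1ms: ALLOW
  req#3 t=1ms: ALLOW
  req#4 t=1ms: DENY
  req#5 t=1ms: DENY
  req#6 t=1ms: DENY
  req#7 t=1ms: DENY
  req#8 t=1ms: DENY
  req#9 t=1ms: DENY
  req#10 t=1ms: DENY
  req#11 t=2ms: ALLOW
  req#12 t=2ms: ALLOW
  req#13 t=3ms: ALLOW
  req#14 t=3ms: ALLOW
  req#15 t=3ms: ALLOW
  req#16 t=3ms: DENY
  req#17 t=4ms: ALLOW
  req#18 t=4ms: ALLOW
  req#19 t=4ms: ALLOW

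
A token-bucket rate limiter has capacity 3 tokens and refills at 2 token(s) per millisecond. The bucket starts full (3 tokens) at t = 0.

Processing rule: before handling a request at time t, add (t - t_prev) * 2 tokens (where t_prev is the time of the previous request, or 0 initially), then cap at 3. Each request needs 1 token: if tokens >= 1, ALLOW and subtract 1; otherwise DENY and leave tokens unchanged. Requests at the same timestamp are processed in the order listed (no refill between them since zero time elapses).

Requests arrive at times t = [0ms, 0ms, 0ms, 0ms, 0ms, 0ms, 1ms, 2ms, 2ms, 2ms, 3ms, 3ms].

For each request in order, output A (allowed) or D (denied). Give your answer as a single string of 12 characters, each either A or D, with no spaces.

Simulating step by step:
  req#1 t=0ms: ALLOW
  req#2 t=0ms: ALLOW
  req#3 t=0ms: ALLOW
  req#4 t=0ms: DENY
  req#5 t=0ms: DENY
  req#6 t=0ms: DENY
  req#7 t=1ms: ALLOW
  req#8 t=2ms: ALLOW
  req#9 t=2ms: ALLOW
  req#10 t=2ms: ALLOW
  req#11 t=3ms: ALLOW
  req#12 t=3ms: ALLOW

Answer: AAADDDAAAAAA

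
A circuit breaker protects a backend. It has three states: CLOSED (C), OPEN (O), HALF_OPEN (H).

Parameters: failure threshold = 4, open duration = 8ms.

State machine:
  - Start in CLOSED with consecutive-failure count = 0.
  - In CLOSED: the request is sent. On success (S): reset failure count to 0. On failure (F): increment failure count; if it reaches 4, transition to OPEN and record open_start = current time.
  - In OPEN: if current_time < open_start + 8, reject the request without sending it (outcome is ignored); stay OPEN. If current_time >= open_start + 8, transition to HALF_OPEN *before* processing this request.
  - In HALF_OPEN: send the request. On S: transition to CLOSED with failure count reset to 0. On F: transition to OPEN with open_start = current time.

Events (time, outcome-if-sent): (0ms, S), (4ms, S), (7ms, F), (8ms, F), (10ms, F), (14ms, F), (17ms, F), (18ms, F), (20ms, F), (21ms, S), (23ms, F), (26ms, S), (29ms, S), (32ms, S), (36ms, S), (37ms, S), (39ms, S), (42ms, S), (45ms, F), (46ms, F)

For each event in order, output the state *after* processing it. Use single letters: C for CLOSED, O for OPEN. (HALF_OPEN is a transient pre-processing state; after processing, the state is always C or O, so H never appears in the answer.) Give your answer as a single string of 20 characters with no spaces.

Answer: CCCCCOOOOOOOOCCCCCCC

Derivation:
State after each event:
  event#1 t=0ms outcome=S: state=CLOSED
  event#2 t=4ms outcome=S: state=CLOSED
  event#3 t=7ms outcome=F: state=CLOSED
  event#4 t=8ms outcome=F: state=CLOSED
  event#5 t=10ms outcome=F: state=CLOSED
  event#6 t=14ms outcome=F: state=OPEN
  event#7 t=17ms outcome=F: state=OPEN
  event#8 t=18ms outcome=F: state=OPEN
  event#9 t=20ms outcome=F: state=OPEN
  event#10 t=21ms outcome=S: state=OPEN
  event#11 t=23ms outcome=F: state=OPEN
  event#12 t=26ms outcome=S: state=OPEN
  event#13 t=29ms outcome=S: state=OPEN
  event#14 t=32ms outcome=S: state=CLOSED
  event#15 t=36ms outcome=S: state=CLOSED
  event#16 t=37ms outcome=S: state=CLOSED
  event#17 t=39ms outcome=S: state=CLOSED
  event#18 t=42ms outcome=S: state=CLOSED
  event#19 t=45ms outcome=F: state=CLOSED
  event#20 t=46ms outcome=F: state=CLOSED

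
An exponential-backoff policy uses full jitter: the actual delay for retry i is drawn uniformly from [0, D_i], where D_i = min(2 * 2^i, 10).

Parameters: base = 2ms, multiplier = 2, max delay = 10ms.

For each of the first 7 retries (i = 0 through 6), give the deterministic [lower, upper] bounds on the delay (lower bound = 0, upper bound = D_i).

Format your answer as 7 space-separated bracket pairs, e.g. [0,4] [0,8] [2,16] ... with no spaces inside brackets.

Answer: [0,2] [0,4] [0,8] [0,10] [0,10] [0,10] [0,10]

Derivation:
Computing bounds per retry:
  i=0: D_i=min(2*2^0,10)=2, bounds=[0,2]
  i=1: D_i=min(2*2^1,10)=4, bounds=[0,4]
  i=2: D_i=min(2*2^2,10)=8, bounds=[0,8]
  i=3: D_i=min(2*2^3,10)=10, bounds=[0,10]
  i=4: D_i=min(2*2^4,10)=10, bounds=[0,10]
  i=5: D_i=min(2*2^5,10)=10, bounds=[0,10]
  i=6: D_i=min(2*2^6,10)=10, bounds=[0,10]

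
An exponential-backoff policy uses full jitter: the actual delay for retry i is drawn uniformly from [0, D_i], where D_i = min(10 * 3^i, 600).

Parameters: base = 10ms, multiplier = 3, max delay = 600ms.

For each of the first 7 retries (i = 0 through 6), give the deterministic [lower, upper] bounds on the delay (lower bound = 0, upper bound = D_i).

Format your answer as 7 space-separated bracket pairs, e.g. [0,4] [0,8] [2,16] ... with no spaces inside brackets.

Computing bounds per retry:
  i=0: D_i=min(10*3^0,600)=10, bounds=[0,10]
  i=1: D_i=min(10*3^1,600)=30, bounds=[0,30]
  i=2: D_i=min(10*3^2,600)=90, bounds=[0,90]
  i=3: D_i=min(10*3^3,600)=270, bounds=[0,270]
  i=4: D_i=min(10*3^4,600)=600, bounds=[0,600]
  i=5: D_i=min(10*3^5,600)=600, bounds=[0,600]
  i=6: D_i=min(10*3^6,600)=600, bounds=[0,600]

Answer: [0,10] [0,30] [0,90] [0,270] [0,600] [0,600] [0,600]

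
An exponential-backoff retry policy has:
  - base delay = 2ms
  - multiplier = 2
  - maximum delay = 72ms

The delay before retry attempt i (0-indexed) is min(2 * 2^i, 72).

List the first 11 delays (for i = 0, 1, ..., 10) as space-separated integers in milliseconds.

Answer: 2 4 8 16 32 64 72 72 72 72 72

Derivation:
Computing each delay:
  i=0: min(2*2^0, 72) = 2
  i=1: min(2*2^1, 72) = 4
  i=2: min(2*2^2, 72) = 8
  i=3: min(2*2^3, 72) = 16
  i=4: min(2*2^4, 72) = 32
  i=5: min(2*2^5, 72) = 64
  i=6: min(2*2^6, 72) = 72
  i=7: min(2*2^7, 72) = 72
  i=8: min(2*2^8, 72) = 72
  i=9: min(2*2^9, 72) = 72
  i=10: min(2*2^10, 72) = 72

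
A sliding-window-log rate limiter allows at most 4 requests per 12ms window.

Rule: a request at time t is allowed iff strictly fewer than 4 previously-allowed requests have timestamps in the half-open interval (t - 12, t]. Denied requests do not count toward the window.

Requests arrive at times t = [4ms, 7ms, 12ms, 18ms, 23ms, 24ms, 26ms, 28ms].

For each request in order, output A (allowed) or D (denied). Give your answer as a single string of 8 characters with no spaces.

Tracking allowed requests in the window:
  req#1 t=4ms: ALLOW
  req#2 t=7ms: ALLOW
  req#3 t=12ms: ALLOW
  req#4 t=18ms: ALLOW
  req#5 t=23ms: ALLOW
  req#6 t=24ms: ALLOW
  req#7 t=26ms: ALLOW
  req#8 t=28ms: DENY

Answer: AAAAAAAD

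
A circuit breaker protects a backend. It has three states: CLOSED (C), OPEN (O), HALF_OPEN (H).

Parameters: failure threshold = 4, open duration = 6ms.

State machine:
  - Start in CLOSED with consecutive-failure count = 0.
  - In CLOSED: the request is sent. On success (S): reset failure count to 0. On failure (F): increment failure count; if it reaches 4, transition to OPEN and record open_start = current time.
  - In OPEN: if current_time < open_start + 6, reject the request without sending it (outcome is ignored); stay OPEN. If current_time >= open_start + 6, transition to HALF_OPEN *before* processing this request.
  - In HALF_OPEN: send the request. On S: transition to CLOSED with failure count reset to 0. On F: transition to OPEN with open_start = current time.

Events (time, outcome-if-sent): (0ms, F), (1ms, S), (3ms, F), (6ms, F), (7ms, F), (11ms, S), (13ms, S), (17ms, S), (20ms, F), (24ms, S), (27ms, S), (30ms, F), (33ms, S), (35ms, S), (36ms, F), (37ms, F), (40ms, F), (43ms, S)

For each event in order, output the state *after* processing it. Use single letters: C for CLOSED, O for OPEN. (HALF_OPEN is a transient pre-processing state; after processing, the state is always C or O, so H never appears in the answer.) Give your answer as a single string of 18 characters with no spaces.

State after each event:
  event#1 t=0ms outcome=F: state=CLOSED
  event#2 t=1ms outcome=S: state=CLOSED
  event#3 t=3ms outcome=F: state=CLOSED
  event#4 t=6ms outcome=F: state=CLOSED
  event#5 t=7ms outcome=F: state=CLOSED
  event#6 t=11ms outcome=S: state=CLOSED
  event#7 t=13ms outcome=S: state=CLOSED
  event#8 t=17ms outcome=S: state=CLOSED
  event#9 t=20ms outcome=F: state=CLOSED
  event#10 t=24ms outcome=S: state=CLOSED
  event#11 t=27ms outcome=S: state=CLOSED
  event#12 t=30ms outcome=F: state=CLOSED
  event#13 t=33ms outcome=S: state=CLOSED
  event#14 t=35ms outcome=S: state=CLOSED
  event#15 t=36ms outcome=F: state=CLOSED
  event#16 t=37ms outcome=F: state=CLOSED
  event#17 t=40ms outcome=F: state=CLOSED
  event#18 t=43ms outcome=S: state=CLOSED

Answer: CCCCCCCCCCCCCCCCCC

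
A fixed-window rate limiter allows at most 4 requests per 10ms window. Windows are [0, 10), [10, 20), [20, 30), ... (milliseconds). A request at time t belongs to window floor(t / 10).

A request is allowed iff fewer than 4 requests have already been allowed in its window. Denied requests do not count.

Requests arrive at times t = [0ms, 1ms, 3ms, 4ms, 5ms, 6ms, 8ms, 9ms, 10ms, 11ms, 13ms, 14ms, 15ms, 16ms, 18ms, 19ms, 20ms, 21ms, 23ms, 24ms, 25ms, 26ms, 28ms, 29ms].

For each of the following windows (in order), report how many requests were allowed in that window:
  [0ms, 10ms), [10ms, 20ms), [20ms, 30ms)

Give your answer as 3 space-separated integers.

Answer: 4 4 4

Derivation:
Processing requests:
  req#1 t=0ms (window 0): ALLOW
  req#2 t=1ms (window 0): ALLOW
  req#3 t=3ms (window 0): ALLOW
  req#4 t=4ms (window 0): ALLOW
  req#5 t=5ms (window 0): DENY
  req#6 t=6ms (window 0): DENY
  req#7 t=8ms (window 0): DENY
  req#8 t=9ms (window 0): DENY
  req#9 t=10ms (window 1): ALLOW
  req#10 t=11ms (window 1): ALLOW
  req#11 t=13ms (window 1): ALLOW
  req#12 t=14ms (window 1): ALLOW
  req#13 t=15ms (window 1): DENY
  req#14 t=16ms (window 1): DENY
  req#15 t=18ms (window 1): DENY
  req#16 t=19ms (window 1): DENY
  req#17 t=20ms (window 2): ALLOW
  req#18 t=21ms (window 2): ALLOW
  req#19 t=23ms (window 2): ALLOW
  req#20 t=24ms (window 2): ALLOW
  req#21 t=25ms (window 2): DENY
  req#22 t=26ms (window 2): DENY
  req#23 t=28ms (window 2): DENY
  req#24 t=29ms (window 2): DENY

Allowed counts by window: 4 4 4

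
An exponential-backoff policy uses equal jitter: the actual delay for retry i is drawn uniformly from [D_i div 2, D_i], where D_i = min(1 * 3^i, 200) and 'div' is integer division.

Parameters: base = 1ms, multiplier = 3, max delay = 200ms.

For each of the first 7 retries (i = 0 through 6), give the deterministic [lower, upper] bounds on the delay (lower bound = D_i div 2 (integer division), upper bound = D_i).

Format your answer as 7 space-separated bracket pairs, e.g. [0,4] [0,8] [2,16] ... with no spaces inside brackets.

Answer: [0,1] [1,3] [4,9] [13,27] [40,81] [100,200] [100,200]

Derivation:
Computing bounds per retry:
  i=0: D_i=min(1*3^0,200)=1, bounds=[0,1]
  i=1: D_i=min(1*3^1,200)=3, bounds=[1,3]
  i=2: D_i=min(1*3^2,200)=9, bounds=[4,9]
  i=3: D_i=min(1*3^3,200)=27, bounds=[13,27]
  i=4: D_i=min(1*3^4,200)=81, bounds=[40,81]
  i=5: D_i=min(1*3^5,200)=200, bounds=[100,200]
  i=6: D_i=min(1*3^6,200)=200, bounds=[100,200]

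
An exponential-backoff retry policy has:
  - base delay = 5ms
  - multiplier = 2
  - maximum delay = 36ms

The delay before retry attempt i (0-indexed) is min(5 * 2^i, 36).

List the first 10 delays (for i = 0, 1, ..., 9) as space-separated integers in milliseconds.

Computing each delay:
  i=0: min(5*2^0, 36) = 5
  i=1: min(5*2^1, 36) = 10
  i=2: min(5*2^2, 36) = 20
  i=3: min(5*2^3, 36) = 36
  i=4: min(5*2^4, 36) = 36
  i=5: min(5*2^5, 36) = 36
  i=6: min(5*2^6, 36) = 36
  i=7: min(5*2^7, 36) = 36
  i=8: min(5*2^8, 36) = 36
  i=9: min(5*2^9, 36) = 36

Answer: 5 10 20 36 36 36 36 36 36 36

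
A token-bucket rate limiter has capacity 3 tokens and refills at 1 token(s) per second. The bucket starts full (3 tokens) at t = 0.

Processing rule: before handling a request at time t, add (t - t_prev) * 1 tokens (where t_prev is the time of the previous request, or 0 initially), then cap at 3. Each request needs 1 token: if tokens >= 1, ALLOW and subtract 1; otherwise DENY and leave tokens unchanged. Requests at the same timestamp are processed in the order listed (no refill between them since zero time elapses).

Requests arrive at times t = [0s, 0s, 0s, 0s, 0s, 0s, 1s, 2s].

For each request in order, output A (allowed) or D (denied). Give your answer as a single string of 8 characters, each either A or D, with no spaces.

Answer: AAADDDAA

Derivation:
Simulating step by step:
  req#1 t=0s: ALLOW
  req#2 t=0s: ALLOW
  req#3 t=0s: ALLOW
  req#4 t=0s: DENY
  req#5 t=0s: DENY
  req#6 t=0s: DENY
  req#7 t=1s: ALLOW
  req#8 t=2s: ALLOW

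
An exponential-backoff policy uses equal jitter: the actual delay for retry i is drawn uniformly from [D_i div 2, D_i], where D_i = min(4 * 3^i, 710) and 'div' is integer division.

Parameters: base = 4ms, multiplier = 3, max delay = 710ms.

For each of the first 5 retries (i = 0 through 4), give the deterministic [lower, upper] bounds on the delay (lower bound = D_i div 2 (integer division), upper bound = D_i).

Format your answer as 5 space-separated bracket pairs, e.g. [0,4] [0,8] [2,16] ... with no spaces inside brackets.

Answer: [2,4] [6,12] [18,36] [54,108] [162,324]

Derivation:
Computing bounds per retry:
  i=0: D_i=min(4*3^0,710)=4, bounds=[2,4]
  i=1: D_i=min(4*3^1,710)=12, bounds=[6,12]
  i=2: D_i=min(4*3^2,710)=36, bounds=[18,36]
  i=3: D_i=min(4*3^3,710)=108, bounds=[54,108]
  i=4: D_i=min(4*3^4,710)=324, bounds=[162,324]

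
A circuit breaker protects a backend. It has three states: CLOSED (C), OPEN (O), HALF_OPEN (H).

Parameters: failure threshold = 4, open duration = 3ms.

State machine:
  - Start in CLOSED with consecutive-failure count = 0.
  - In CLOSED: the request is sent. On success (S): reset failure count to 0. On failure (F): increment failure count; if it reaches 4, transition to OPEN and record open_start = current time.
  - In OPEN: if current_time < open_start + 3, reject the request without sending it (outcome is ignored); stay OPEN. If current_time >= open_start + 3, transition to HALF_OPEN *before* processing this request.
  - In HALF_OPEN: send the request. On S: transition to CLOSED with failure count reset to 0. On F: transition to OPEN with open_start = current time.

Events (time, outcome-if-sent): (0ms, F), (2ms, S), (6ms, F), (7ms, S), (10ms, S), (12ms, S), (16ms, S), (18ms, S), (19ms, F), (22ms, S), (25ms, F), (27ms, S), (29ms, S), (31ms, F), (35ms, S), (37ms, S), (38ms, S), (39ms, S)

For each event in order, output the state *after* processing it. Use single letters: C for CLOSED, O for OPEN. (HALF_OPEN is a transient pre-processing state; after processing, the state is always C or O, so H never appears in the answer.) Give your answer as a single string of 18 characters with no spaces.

Answer: CCCCCCCCCCCCCCCCCC

Derivation:
State after each event:
  event#1 t=0ms outcome=F: state=CLOSED
  event#2 t=2ms outcome=S: state=CLOSED
  event#3 t=6ms outcome=F: state=CLOSED
  event#4 t=7ms outcome=S: state=CLOSED
  event#5 t=10ms outcome=S: state=CLOSED
  event#6 t=12ms outcome=S: state=CLOSED
  event#7 t=16ms outcome=S: state=CLOSED
  event#8 t=18ms outcome=S: state=CLOSED
  event#9 t=19ms outcome=F: state=CLOSED
  event#10 t=22ms outcome=S: state=CLOSED
  event#11 t=25ms outcome=F: state=CLOSED
  event#12 t=27ms outcome=S: state=CLOSED
  event#13 t=29ms outcome=S: state=CLOSED
  event#14 t=31ms outcome=F: state=CLOSED
  event#15 t=35ms outcome=S: state=CLOSED
  event#16 t=37ms outcome=S: state=CLOSED
  event#17 t=38ms outcome=S: state=CLOSED
  event#18 t=39ms outcome=S: state=CLOSED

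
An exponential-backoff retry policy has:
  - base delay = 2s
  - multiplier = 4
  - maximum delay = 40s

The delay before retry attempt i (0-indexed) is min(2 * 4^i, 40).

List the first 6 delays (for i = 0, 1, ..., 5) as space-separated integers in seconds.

Computing each delay:
  i=0: min(2*4^0, 40) = 2
  i=1: min(2*4^1, 40) = 8
  i=2: min(2*4^2, 40) = 32
  i=3: min(2*4^3, 40) = 40
  i=4: min(2*4^4, 40) = 40
  i=5: min(2*4^5, 40) = 40

Answer: 2 8 32 40 40 40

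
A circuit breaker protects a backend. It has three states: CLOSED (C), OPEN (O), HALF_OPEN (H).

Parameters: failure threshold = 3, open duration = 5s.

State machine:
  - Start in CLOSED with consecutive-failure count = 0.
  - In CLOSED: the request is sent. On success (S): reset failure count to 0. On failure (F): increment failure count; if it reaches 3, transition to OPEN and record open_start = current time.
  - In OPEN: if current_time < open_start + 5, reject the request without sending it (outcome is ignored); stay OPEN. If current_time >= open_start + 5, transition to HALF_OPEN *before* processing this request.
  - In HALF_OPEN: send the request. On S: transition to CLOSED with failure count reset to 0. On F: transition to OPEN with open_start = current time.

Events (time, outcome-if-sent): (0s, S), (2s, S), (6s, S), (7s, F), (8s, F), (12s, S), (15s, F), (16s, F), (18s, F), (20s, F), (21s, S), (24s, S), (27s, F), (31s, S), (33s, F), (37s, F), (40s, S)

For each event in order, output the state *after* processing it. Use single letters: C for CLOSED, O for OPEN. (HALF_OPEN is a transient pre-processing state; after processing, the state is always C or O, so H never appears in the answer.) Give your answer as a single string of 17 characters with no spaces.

Answer: CCCCCCCCOOOCCCCCC

Derivation:
State after each event:
  event#1 t=0s outcome=S: state=CLOSED
  event#2 t=2s outcome=S: state=CLOSED
  event#3 t=6s outcome=S: state=CLOSED
  event#4 t=7s outcome=F: state=CLOSED
  event#5 t=8s outcome=F: state=CLOSED
  event#6 t=12s outcome=S: state=CLOSED
  event#7 t=15s outcome=F: state=CLOSED
  event#8 t=16s outcome=F: state=CLOSED
  event#9 t=18s outcome=F: state=OPEN
  event#10 t=20s outcome=F: state=OPEN
  event#11 t=21s outcome=S: state=OPEN
  event#12 t=24s outcome=S: state=CLOSED
  event#13 t=27s outcome=F: state=CLOSED
  event#14 t=31s outcome=S: state=CLOSED
  event#15 t=33s outcome=F: state=CLOSED
  event#16 t=37s outcome=F: state=CLOSED
  event#17 t=40s outcome=S: state=CLOSED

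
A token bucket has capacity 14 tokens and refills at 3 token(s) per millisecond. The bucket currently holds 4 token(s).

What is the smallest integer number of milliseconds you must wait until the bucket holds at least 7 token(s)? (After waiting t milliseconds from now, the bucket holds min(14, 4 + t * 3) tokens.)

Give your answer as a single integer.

Answer: 1

Derivation:
Need 4 + t * 3 >= 7, so t >= 3/3.
Smallest integer t = ceil(3/3) = 1.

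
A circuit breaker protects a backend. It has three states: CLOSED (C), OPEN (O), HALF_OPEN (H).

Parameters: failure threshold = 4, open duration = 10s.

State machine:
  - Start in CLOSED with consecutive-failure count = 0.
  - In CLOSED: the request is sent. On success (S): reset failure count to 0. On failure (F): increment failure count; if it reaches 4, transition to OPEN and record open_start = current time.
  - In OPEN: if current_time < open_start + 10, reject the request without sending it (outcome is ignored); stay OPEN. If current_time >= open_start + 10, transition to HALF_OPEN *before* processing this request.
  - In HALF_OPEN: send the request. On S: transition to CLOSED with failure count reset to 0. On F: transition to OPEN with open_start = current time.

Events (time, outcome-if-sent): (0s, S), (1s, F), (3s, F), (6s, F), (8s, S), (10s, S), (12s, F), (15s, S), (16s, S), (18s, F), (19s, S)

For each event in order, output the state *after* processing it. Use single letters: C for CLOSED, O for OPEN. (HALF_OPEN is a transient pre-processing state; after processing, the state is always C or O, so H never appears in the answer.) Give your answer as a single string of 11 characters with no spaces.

State after each event:
  event#1 t=0s outcome=S: state=CLOSED
  event#2 t=1s outcome=F: state=CLOSED
  event#3 t=3s outcome=F: state=CLOSED
  event#4 t=6s outcome=F: state=CLOSED
  event#5 t=8s outcome=S: state=CLOSED
  event#6 t=10s outcome=S: state=CLOSED
  event#7 t=12s outcome=F: state=CLOSED
  event#8 t=15s outcome=S: state=CLOSED
  event#9 t=16s outcome=S: state=CLOSED
  event#10 t=18s outcome=F: state=CLOSED
  event#11 t=19s outcome=S: state=CLOSED

Answer: CCCCCCCCCCC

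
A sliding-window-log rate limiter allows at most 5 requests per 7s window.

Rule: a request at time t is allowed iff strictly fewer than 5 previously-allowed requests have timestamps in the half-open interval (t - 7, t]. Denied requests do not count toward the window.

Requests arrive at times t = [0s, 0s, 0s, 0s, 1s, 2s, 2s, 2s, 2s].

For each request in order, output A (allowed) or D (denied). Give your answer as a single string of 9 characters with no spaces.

Tracking allowed requests in the window:
  req#1 t=0s: ALLOW
  req#2 t=0s: ALLOW
  req#3 t=0s: ALLOW
  req#4 t=0s: ALLOW
  req#5 t=1s: ALLOW
  req#6 t=2s: DENY
  req#7 t=2s: DENY
  req#8 t=2s: DENY
  req#9 t=2s: DENY

Answer: AAAAADDDD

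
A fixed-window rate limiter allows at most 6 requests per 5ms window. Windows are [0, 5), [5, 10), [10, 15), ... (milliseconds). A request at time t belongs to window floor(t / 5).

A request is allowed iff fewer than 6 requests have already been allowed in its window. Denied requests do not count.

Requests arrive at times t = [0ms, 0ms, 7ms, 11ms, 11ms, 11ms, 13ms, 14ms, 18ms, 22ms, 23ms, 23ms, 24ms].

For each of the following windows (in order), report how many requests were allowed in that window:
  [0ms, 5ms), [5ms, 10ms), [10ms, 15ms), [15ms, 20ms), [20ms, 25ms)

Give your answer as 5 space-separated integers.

Processing requests:
  req#1 t=0ms (window 0): ALLOW
  req#2 t=0ms (window 0): ALLOW
  req#3 t=7ms (window 1): ALLOW
  req#4 t=11ms (window 2): ALLOW
  req#5 t=11ms (window 2): ALLOW
  req#6 t=11ms (window 2): ALLOW
  req#7 t=13ms (window 2): ALLOW
  req#8 t=14ms (window 2): ALLOW
  req#9 t=18ms (window 3): ALLOW
  req#10 t=22ms (window 4): ALLOW
  req#11 t=23ms (window 4): ALLOW
  req#12 t=23ms (window 4): ALLOW
  req#13 t=24ms (window 4): ALLOW

Allowed counts by window: 2 1 5 1 4

Answer: 2 1 5 1 4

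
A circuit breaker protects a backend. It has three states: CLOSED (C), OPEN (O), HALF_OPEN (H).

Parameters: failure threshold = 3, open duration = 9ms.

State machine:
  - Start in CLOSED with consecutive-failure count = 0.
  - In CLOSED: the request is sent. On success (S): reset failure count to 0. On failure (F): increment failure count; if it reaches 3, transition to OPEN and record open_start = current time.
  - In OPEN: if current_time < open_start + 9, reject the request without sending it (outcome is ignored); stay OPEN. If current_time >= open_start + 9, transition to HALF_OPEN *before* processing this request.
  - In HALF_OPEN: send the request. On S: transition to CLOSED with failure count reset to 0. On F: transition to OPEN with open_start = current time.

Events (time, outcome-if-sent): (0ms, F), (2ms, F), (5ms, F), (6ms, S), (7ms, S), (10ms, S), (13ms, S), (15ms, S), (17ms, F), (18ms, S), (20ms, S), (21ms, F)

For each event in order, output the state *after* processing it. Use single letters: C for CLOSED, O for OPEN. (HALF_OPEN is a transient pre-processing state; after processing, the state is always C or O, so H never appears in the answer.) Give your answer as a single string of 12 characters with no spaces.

Answer: CCOOOOOCCCCC

Derivation:
State after each event:
  event#1 t=0ms outcome=F: state=CLOSED
  event#2 t=2ms outcome=F: state=CLOSED
  event#3 t=5ms outcome=F: state=OPEN
  event#4 t=6ms outcome=S: state=OPEN
  event#5 t=7ms outcome=S: state=OPEN
  event#6 t=10ms outcome=S: state=OPEN
  event#7 t=13ms outcome=S: state=OPEN
  event#8 t=15ms outcome=S: state=CLOSED
  event#9 t=17ms outcome=F: state=CLOSED
  event#10 t=18ms outcome=S: state=CLOSED
  event#11 t=20ms outcome=S: state=CLOSED
  event#12 t=21ms outcome=F: state=CLOSED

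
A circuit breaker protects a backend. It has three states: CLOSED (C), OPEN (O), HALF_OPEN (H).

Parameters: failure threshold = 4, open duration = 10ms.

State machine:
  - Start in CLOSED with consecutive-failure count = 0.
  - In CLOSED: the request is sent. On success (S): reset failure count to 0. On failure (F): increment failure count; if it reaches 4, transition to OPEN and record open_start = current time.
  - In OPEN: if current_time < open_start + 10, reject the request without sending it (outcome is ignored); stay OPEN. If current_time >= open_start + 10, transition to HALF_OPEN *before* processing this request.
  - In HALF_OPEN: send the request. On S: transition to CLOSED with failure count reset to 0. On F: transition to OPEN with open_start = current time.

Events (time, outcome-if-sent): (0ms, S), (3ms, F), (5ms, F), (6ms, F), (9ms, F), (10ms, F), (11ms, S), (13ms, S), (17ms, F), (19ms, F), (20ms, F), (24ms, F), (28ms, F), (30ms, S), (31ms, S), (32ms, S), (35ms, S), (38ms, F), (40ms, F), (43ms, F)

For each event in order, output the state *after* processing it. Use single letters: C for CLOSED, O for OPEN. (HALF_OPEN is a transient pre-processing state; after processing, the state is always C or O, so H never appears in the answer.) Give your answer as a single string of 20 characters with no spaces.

State after each event:
  event#1 t=0ms outcome=S: state=CLOSED
  event#2 t=3ms outcome=F: state=CLOSED
  event#3 t=5ms outcome=F: state=CLOSED
  event#4 t=6ms outcome=F: state=CLOSED
  event#5 t=9ms outcome=F: state=OPEN
  event#6 t=10ms outcome=F: state=OPEN
  event#7 t=11ms outcome=S: state=OPEN
  event#8 t=13ms outcome=S: state=OPEN
  event#9 t=17ms outcome=F: state=OPEN
  event#10 t=19ms outcome=F: state=OPEN
  event#11 t=20ms outcome=F: state=OPEN
  event#12 t=24ms outcome=F: state=OPEN
  event#13 t=28ms outcome=F: state=OPEN
  event#14 t=30ms outcome=S: state=CLOSED
  event#15 t=31ms outcome=S: state=CLOSED
  event#16 t=32ms outcome=S: state=CLOSED
  event#17 t=35ms outcome=S: state=CLOSED
  event#18 t=38ms outcome=F: state=CLOSED
  event#19 t=40ms outcome=F: state=CLOSED
  event#20 t=43ms outcome=F: state=CLOSED

Answer: CCCCOOOOOOOOOCCCCCCC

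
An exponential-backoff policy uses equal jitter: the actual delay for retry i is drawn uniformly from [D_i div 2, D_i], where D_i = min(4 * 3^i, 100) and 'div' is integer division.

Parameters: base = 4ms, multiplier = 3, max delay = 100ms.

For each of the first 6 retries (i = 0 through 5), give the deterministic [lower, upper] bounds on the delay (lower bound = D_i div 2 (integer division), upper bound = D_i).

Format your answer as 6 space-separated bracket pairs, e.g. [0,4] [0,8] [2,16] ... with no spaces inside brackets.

Answer: [2,4] [6,12] [18,36] [50,100] [50,100] [50,100]

Derivation:
Computing bounds per retry:
  i=0: D_i=min(4*3^0,100)=4, bounds=[2,4]
  i=1: D_i=min(4*3^1,100)=12, bounds=[6,12]
  i=2: D_i=min(4*3^2,100)=36, bounds=[18,36]
  i=3: D_i=min(4*3^3,100)=100, bounds=[50,100]
  i=4: D_i=min(4*3^4,100)=100, bounds=[50,100]
  i=5: D_i=min(4*3^5,100)=100, bounds=[50,100]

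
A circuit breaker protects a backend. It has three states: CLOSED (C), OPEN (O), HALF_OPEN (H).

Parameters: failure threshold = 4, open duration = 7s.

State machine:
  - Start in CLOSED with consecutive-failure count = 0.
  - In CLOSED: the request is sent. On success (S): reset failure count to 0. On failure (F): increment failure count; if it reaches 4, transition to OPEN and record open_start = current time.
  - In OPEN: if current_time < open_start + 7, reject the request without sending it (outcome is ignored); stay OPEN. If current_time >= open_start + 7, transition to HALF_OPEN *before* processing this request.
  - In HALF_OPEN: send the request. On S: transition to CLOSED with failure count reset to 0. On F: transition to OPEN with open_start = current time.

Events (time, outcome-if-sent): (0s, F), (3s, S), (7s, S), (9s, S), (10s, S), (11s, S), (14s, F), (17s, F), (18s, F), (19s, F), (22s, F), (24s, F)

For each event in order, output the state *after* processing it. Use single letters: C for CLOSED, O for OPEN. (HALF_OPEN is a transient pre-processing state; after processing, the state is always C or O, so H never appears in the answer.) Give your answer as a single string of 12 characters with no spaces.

Answer: CCCCCCCCCOOO

Derivation:
State after each event:
  event#1 t=0s outcome=F: state=CLOSED
  event#2 t=3s outcome=S: state=CLOSED
  event#3 t=7s outcome=S: state=CLOSED
  event#4 t=9s outcome=S: state=CLOSED
  event#5 t=10s outcome=S: state=CLOSED
  event#6 t=11s outcome=S: state=CLOSED
  event#7 t=14s outcome=F: state=CLOSED
  event#8 t=17s outcome=F: state=CLOSED
  event#9 t=18s outcome=F: state=CLOSED
  event#10 t=19s outcome=F: state=OPEN
  event#11 t=22s outcome=F: state=OPEN
  event#12 t=24s outcome=F: state=OPEN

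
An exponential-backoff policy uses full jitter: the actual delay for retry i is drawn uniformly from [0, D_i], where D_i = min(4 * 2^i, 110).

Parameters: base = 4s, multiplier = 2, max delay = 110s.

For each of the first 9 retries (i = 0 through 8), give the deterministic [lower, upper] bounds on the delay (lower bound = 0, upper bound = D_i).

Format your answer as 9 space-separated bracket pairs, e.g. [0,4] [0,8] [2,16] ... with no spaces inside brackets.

Answer: [0,4] [0,8] [0,16] [0,32] [0,64] [0,110] [0,110] [0,110] [0,110]

Derivation:
Computing bounds per retry:
  i=0: D_i=min(4*2^0,110)=4, bounds=[0,4]
  i=1: D_i=min(4*2^1,110)=8, bounds=[0,8]
  i=2: D_i=min(4*2^2,110)=16, bounds=[0,16]
  i=3: D_i=min(4*2^3,110)=32, bounds=[0,32]
  i=4: D_i=min(4*2^4,110)=64, bounds=[0,64]
  i=5: D_i=min(4*2^5,110)=110, bounds=[0,110]
  i=6: D_i=min(4*2^6,110)=110, bounds=[0,110]
  i=7: D_i=min(4*2^7,110)=110, bounds=[0,110]
  i=8: D_i=min(4*2^8,110)=110, bounds=[0,110]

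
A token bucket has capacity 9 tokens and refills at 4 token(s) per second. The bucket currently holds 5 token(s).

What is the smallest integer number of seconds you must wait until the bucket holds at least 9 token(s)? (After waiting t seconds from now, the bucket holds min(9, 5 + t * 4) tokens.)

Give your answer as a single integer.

Need 5 + t * 4 >= 9, so t >= 4/4.
Smallest integer t = ceil(4/4) = 1.

Answer: 1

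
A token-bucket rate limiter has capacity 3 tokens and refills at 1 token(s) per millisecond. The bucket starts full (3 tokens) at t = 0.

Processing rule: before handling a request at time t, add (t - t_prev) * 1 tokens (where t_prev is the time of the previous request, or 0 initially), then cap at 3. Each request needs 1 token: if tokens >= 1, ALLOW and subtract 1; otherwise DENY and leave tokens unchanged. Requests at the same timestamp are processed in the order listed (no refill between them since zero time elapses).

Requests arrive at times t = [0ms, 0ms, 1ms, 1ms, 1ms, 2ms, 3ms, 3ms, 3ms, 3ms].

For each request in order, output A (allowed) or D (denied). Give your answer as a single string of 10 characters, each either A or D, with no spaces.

Simulating step by step:
  req#1 t=0ms: ALLOW
  req#2 t=0ms: ALLOW
  req#3 t=1ms: ALLOW
  req#4 t=1ms: ALLOW
  req#5 t=1ms: DENY
  req#6 t=2ms: ALLOW
  req#7 t=3ms: ALLOW
  req#8 t=3ms: DENY
  req#9 t=3ms: DENY
  req#10 t=3ms: DENY

Answer: AAAADAADDD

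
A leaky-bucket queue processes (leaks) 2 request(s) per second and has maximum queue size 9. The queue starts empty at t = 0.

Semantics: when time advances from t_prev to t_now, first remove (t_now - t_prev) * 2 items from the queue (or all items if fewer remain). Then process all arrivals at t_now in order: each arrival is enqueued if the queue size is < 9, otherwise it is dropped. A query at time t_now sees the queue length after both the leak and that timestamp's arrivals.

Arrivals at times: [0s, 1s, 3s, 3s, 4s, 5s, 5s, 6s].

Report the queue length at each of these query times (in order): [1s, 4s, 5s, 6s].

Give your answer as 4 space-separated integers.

Answer: 1 1 2 1

Derivation:
Queue lengths at query times:
  query t=1s: backlog = 1
  query t=4s: backlog = 1
  query t=5s: backlog = 2
  query t=6s: backlog = 1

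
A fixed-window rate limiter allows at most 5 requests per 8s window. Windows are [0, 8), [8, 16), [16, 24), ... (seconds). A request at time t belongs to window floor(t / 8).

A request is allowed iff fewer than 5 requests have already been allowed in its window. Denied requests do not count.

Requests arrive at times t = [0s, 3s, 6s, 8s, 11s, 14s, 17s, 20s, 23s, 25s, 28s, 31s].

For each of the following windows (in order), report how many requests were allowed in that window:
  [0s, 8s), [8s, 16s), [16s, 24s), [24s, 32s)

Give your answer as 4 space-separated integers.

Answer: 3 3 3 3

Derivation:
Processing requests:
  req#1 t=0s (window 0): ALLOW
  req#2 t=3s (window 0): ALLOW
  req#3 t=6s (window 0): ALLOW
  req#4 t=8s (window 1): ALLOW
  req#5 t=11s (window 1): ALLOW
  req#6 t=14s (window 1): ALLOW
  req#7 t=17s (window 2): ALLOW
  req#8 t=20s (window 2): ALLOW
  req#9 t=23s (window 2): ALLOW
  req#10 t=25s (window 3): ALLOW
  req#11 t=28s (window 3): ALLOW
  req#12 t=31s (window 3): ALLOW

Allowed counts by window: 3 3 3 3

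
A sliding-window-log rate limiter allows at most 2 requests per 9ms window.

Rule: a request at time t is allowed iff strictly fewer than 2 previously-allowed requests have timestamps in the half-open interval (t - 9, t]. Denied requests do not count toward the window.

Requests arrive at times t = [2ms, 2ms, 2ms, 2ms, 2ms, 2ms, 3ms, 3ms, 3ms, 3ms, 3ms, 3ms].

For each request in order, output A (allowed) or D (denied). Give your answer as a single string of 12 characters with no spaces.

Answer: AADDDDDDDDDD

Derivation:
Tracking allowed requests in the window:
  req#1 t=2ms: ALLOW
  req#2 t=2ms: ALLOW
  req#3 t=2ms: DENY
  req#4 t=2ms: DENY
  req#5 t=2ms: DENY
  req#6 t=2ms: DENY
  req#7 t=3ms: DENY
  req#8 t=3ms: DENY
  req#9 t=3ms: DENY
  req#10 t=3ms: DENY
  req#11 t=3ms: DENY
  req#12 t=3ms: DENY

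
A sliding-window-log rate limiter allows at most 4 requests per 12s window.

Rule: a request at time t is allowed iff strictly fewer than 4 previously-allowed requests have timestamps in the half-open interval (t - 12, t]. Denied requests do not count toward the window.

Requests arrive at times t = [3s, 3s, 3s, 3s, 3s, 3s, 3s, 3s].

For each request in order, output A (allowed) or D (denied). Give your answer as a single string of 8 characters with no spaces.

Tracking allowed requests in the window:
  req#1 t=3s: ALLOW
  req#2 t=3s: ALLOW
  req#3 t=3s: ALLOW
  req#4 t=3s: ALLOW
  req#5 t=3s: DENY
  req#6 t=3s: DENY
  req#7 t=3s: DENY
  req#8 t=3s: DENY

Answer: AAAADDDD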